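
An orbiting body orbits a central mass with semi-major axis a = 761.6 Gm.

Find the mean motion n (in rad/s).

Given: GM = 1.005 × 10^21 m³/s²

Convert to SI: a = 761.6 Gm = 7.616e+11 m.
n = √(GM / a³).
n = √(1.005e+21 / (7.616e+11)³) rad/s ≈ 4.77e-08 rad/s.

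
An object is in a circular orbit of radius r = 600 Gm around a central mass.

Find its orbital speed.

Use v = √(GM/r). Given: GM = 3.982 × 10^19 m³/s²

Convert to SI: r = 600 Gm = 6e+11 m.
For a circular orbit, gravity supplies the centripetal force, so v = √(GM / r).
v = √(3.982e+19 / 6e+11) m/s ≈ 8147 m/s = 8.147 km/s.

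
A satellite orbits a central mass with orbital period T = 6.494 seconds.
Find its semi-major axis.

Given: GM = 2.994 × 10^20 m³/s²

Invert Kepler's third law: a = (GM · T² / (4π²))^(1/3).
Substituting T = 6.494 s and GM = 2.994e+20 m³/s²:
a = (2.994e+20 · (6.494)² / (4π²))^(1/3) m
a ≈ 6.839e+06 m = 6.839 Mm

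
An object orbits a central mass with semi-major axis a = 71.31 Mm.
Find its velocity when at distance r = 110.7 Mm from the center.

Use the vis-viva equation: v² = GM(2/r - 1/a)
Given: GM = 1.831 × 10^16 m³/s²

Convert to SI: a = 71.31 Mm = 7.131e+07 m; r = 110.7 Mm = 1.107e+08 m.
Vis-viva: v = √(GM · (2/r − 1/a)).
2/r − 1/a = 2/1.107e+08 − 1/7.131e+07 = 4.04357e-09 m⁻¹.
v = √(1.831e+16 · 4.04357e-09) m/s ≈ 8605 m/s = 8.605 km/s.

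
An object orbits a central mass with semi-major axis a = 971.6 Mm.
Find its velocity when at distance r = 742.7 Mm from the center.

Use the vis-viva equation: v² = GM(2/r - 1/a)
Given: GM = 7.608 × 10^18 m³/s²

Convert to SI: a = 971.6 Mm = 9.716e+08 m; r = 742.7 Mm = 7.427e+08 m.
Vis-viva: v = √(GM · (2/r − 1/a)).
2/r − 1/a = 2/7.427e+08 − 1/9.716e+08 = 1.66365e-09 m⁻¹.
v = √(7.608e+18 · 1.66365e-09) m/s ≈ 1.125e+05 m/s = 112.5 km/s.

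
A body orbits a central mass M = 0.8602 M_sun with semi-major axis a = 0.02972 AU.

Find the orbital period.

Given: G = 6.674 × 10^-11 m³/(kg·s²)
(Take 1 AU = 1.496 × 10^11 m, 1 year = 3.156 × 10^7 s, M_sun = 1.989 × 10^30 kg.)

Convert to SI: a = 0.02972 AU = 4.44611e+09 m; M = 0.8602 M_sun = 1.71094e+30 kg.
GM = G · M = 6.674e-11 · 1.71094e+30 = 1.14188e+20 m³/s².
Kepler's third law: T = 2π √(a³ / GM).
Substituting a = 4.44611e+09 m and GM = 1.14188e+20 m³/s²:
T = 2π √((4.44611e+09)³ / 1.14188e+20) s
T ≈ 1.743e+05 s = 0.005523 years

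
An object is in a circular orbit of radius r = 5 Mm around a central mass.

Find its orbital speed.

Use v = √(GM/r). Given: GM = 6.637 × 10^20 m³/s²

Convert to SI: r = 5 Mm = 5e+06 m.
For a circular orbit, gravity supplies the centripetal force, so v = √(GM / r).
v = √(6.637e+20 / 5e+06) m/s ≈ 1.152e+07 m/s = 1.152e+04 km/s.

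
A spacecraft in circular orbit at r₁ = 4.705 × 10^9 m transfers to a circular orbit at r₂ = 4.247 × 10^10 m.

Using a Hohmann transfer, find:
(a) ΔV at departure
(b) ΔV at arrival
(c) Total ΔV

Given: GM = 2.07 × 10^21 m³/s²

Transfer semi-major axis: a_t = (r₁ + r₂)/2 = (4.705e+09 + 4.247e+10)/2 = 2.35875e+10 m.
Circular speeds: v₁ = √(GM/r₁) = 663293 m/s, v₂ = √(GM/r₂) = 220772 m/s.
Transfer speeds (vis-viva v² = GM(2/r − 1/a_t)): v₁ᵗ = 890032 m/s, v₂ᵗ = 98601.4 m/s.
(a) ΔV₁ = |v₁ᵗ − v₁| ≈ 2.267e+05 m/s = 226.7 km/s.
(b) ΔV₂ = |v₂ − v₂ᵗ| ≈ 1.222e+05 m/s = 122.2 km/s.
(c) ΔV_total = ΔV₁ + ΔV₂ ≈ 3.489e+05 m/s = 348.9 km/s.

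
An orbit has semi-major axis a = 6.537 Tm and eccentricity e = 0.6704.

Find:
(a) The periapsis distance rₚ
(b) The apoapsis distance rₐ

Convert to SI: a = 6.537 Tm = 6.537e+12 m.
(a) rₚ = a(1 − e) = 6.537e+12 · (1 − 0.6704) = 6.537e+12 · 0.3296 ≈ 2.155e+12 m = 2.155 Tm.
(b) rₐ = a(1 + e) = 6.537e+12 · (1 + 0.6704) = 6.537e+12 · 1.6704 ≈ 1.092e+13 m = 10.92 Tm.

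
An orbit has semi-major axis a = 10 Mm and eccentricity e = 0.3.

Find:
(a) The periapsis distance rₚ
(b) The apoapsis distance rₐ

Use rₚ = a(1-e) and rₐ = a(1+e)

Convert to SI: a = 10 Mm = 1e+07 m.
(a) rₚ = a(1 − e) = 1e+07 · (1 − 0.3) = 1e+07 · 0.7 ≈ 7e+06 m = 7 Mm.
(b) rₐ = a(1 + e) = 1e+07 · (1 + 0.3) = 1e+07 · 1.3 ≈ 1.3e+07 m = 13 Mm.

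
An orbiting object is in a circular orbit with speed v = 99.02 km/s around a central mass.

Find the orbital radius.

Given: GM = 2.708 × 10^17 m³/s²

Convert to SI: v = 99.02 km/s = 99020 m/s.
For a circular orbit, v² = GM / r, so r = GM / v².
r = 2.708e+17 / (99020)² m ≈ 2.762e+07 m = 27.62 Mm.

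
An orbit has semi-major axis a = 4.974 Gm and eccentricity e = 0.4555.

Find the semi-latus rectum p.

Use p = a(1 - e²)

Convert to SI: a = 4.974 Gm = 4.974e+09 m.
p = a (1 − e²).
p = 4.974e+09 · (1 − (0.4555)²) = 4.974e+09 · 0.79252 ≈ 3.942e+09 m = 3.942 Gm.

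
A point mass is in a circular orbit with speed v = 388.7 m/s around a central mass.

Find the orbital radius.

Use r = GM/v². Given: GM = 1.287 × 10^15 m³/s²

For a circular orbit, v² = GM / r, so r = GM / v².
r = 1.287e+15 / (388.7)² m ≈ 8.518e+09 m = 8.518 Gm.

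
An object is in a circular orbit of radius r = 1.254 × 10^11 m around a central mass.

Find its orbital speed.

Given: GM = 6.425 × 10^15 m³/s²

For a circular orbit, gravity supplies the centripetal force, so v = √(GM / r).
v = √(6.425e+15 / 1.254e+11) m/s ≈ 226.4 m/s = 226.4 m/s.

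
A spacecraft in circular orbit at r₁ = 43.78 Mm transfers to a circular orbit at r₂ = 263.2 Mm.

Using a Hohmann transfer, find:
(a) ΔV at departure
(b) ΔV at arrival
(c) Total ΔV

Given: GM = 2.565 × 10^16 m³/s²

Convert to SI: r₁ = 43.78 Mm = 4.378e+07 m; r₂ = 263.2 Mm = 2.632e+08 m.
Transfer semi-major axis: a_t = (r₁ + r₂)/2 = (4.378e+07 + 2.632e+08)/2 = 1.5349e+08 m.
Circular speeds: v₁ = √(GM/r₁) = 24205 m/s, v₂ = √(GM/r₂) = 9871.9 m/s.
Transfer speeds (vis-viva v² = GM(2/r − 1/a_t)): v₁ᵗ = 31696.3 m/s, v₂ᵗ = 5272.28 m/s.
(a) ΔV₁ = |v₁ᵗ − v₁| ≈ 7491 m/s = 7.491 km/s.
(b) ΔV₂ = |v₂ − v₂ᵗ| ≈ 4600 m/s = 4.6 km/s.
(c) ΔV_total = ΔV₁ + ΔV₂ ≈ 1.209e+04 m/s = 12.09 km/s.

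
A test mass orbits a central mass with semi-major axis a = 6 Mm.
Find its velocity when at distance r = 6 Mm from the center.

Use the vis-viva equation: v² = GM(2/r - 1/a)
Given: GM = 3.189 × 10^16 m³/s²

Convert to SI: a = 6 Mm = 6e+06 m; r = 6 Mm = 6e+06 m.
Vis-viva: v = √(GM · (2/r − 1/a)).
2/r − 1/a = 2/6e+06 − 1/6e+06 = 1.66667e-07 m⁻¹.
v = √(3.189e+16 · 1.66667e-07) m/s ≈ 7.29e+04 m/s = 72.9 km/s.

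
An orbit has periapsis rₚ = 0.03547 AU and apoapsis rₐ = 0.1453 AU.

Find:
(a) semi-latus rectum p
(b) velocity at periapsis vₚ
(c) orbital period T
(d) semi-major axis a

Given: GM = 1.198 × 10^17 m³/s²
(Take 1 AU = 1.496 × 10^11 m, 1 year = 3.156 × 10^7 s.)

Convert to SI: rₚ = 0.03547 AU = 5.30631e+09 m; rₐ = 0.1453 AU = 2.17369e+10 m.
(a) From a = (rₚ + rₐ)/2 = 1.35216e+10 m and e = (rₐ − rₚ)/(rₐ + rₚ) = 0.607568, p = a(1 − e²) = 1.35216e+10 · (1 − (0.607568)²) ≈ 8.53e+09 m
(b) With a = (rₚ + rₐ)/2 = 1.35216e+10 m, vₚ = √(GM (2/rₚ − 1/a)) = √(1.198e+17 · (2/5.30631e+09 − 1/1.35216e+10)) m/s ≈ 6024 m/s
(c) With a = (rₚ + rₐ)/2 = 1.35216e+10 m, T = 2π √(a³/GM) = 2π √((1.35216e+10)³/1.198e+17) s ≈ 2.854e+07 s
(d) a = (rₚ + rₐ)/2 = (5.30631e+09 + 2.17369e+10)/2 ≈ 1.352e+10 m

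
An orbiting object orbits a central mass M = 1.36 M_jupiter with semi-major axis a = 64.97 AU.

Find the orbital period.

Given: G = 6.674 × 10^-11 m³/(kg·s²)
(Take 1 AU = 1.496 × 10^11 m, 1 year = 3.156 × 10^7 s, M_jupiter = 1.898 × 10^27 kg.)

Convert to SI: a = 64.97 AU = 9.71951e+12 m; M = 1.36 M_jupiter = 2.58128e+27 kg.
GM = G · M = 6.674e-11 · 2.58128e+27 = 1.72275e+17 m³/s².
Kepler's third law: T = 2π √(a³ / GM).
Substituting a = 9.71951e+12 m and GM = 1.72275e+17 m³/s²:
T = 2π √((9.71951e+12)³ / 1.72275e+17) s
T ≈ 4.587e+11 s = 1.453e+04 years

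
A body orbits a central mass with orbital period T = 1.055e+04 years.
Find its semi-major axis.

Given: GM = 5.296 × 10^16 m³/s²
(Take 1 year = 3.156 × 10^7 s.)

Convert to SI: T = 1.055e+04 years = 3.32958e+11 s.
Invert Kepler's third law: a = (GM · T² / (4π²))^(1/3).
Substituting T = 3.32958e+11 s and GM = 5.296e+16 m³/s²:
a = (5.296e+16 · (3.32958e+11)² / (4π²))^(1/3) m
a ≈ 5.298e+12 m = 5.298 Tm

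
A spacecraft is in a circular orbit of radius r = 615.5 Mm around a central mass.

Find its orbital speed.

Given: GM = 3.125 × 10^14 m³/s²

Convert to SI: r = 615.5 Mm = 6.155e+08 m.
For a circular orbit, gravity supplies the centripetal force, so v = √(GM / r).
v = √(3.125e+14 / 6.155e+08) m/s ≈ 712.5 m/s = 712.5 m/s.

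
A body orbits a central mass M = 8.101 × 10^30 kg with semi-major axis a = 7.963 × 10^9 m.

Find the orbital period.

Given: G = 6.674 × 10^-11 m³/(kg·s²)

GM = G · M = 6.674e-11 · 8.101e+30 = 5.40661e+20 m³/s².
Kepler's third law: T = 2π √(a³ / GM).
Substituting a = 7.963e+09 m and GM = 5.40661e+20 m³/s²:
T = 2π √((7.963e+09)³ / 5.40661e+20) s
T ≈ 1.92e+05 s = 2.222 days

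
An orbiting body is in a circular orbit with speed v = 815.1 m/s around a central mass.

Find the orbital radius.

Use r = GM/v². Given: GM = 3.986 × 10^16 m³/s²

For a circular orbit, v² = GM / r, so r = GM / v².
r = 3.986e+16 / (815.1)² m ≈ 6e+10 m = 60 Gm.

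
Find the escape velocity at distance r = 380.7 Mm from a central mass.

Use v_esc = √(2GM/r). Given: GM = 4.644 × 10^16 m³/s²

Convert to SI: r = 380.7 Mm = 3.807e+08 m.
Escape velocity comes from setting total energy to zero: ½v² − GM/r = 0 ⇒ v_esc = √(2GM / r).
v_esc = √(2 · 4.644e+16 / 3.807e+08) m/s ≈ 1.562e+04 m/s = 15.62 km/s.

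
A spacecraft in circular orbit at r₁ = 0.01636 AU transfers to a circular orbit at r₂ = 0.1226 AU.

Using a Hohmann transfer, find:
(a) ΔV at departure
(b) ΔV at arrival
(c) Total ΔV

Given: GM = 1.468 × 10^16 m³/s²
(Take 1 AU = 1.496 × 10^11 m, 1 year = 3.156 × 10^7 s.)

Convert to SI: r₁ = 0.01636 AU = 2.44746e+09 m; r₂ = 0.1226 AU = 1.8341e+10 m.
Transfer semi-major axis: a_t = (r₁ + r₂)/2 = (2.44746e+09 + 1.8341e+10)/2 = 1.03942e+10 m.
Circular speeds: v₁ = √(GM/r₁) = 2449.09 m/s, v₂ = √(GM/r₂) = 894.648 m/s.
Transfer speeds (vis-viva v² = GM(2/r − 1/a_t)): v₁ᵗ = 3253.28 m/s, v₂ᵗ = 434.124 m/s.
(a) ΔV₁ = |v₁ᵗ − v₁| ≈ 804.2 m/s = 0.1697 AU/year.
(b) ΔV₂ = |v₂ − v₂ᵗ| ≈ 460.5 m/s = 0.09715 AU/year.
(c) ΔV_total = ΔV₁ + ΔV₂ ≈ 1265 m/s = 0.2668 AU/year.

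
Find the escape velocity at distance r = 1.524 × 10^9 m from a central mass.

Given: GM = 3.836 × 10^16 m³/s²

Escape velocity comes from setting total energy to zero: ½v² − GM/r = 0 ⇒ v_esc = √(2GM / r).
v_esc = √(2 · 3.836e+16 / 1.524e+09) m/s ≈ 7095 m/s = 7.095 km/s.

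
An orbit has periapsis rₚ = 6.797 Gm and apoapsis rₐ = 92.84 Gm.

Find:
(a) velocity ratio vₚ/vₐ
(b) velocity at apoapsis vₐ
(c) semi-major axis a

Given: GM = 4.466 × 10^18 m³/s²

Convert to SI: rₚ = 6.797 Gm = 6.797e+09 m; rₐ = 92.84 Gm = 9.284e+10 m.
(a) Conservation of angular momentum (rₚvₚ = rₐvₐ) gives vₚ/vₐ = rₐ/rₚ = 9.284e+10/6.797e+09 ≈ 13.66
(b) With a = (rₚ + rₐ)/2 = 4.98185e+10 m, vₐ = √(GM (2/rₐ − 1/a)) = √(4.466e+18 · (2/9.284e+10 − 1/4.98185e+10)) m/s ≈ 2562 m/s
(c) a = (rₚ + rₐ)/2 = (6.797e+09 + 9.284e+10)/2 ≈ 4.982e+10 m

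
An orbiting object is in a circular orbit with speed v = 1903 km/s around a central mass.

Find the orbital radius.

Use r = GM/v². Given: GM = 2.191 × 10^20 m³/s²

Convert to SI: v = 1903 km/s = 1.903e+06 m/s.
For a circular orbit, v² = GM / r, so r = GM / v².
r = 2.191e+20 / (1.903e+06)² m ≈ 6.05e+07 m = 60.5 Mm.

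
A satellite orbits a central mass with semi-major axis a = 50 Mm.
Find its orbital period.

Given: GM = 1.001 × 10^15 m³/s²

Convert to SI: a = 50 Mm = 5e+07 m.
Kepler's third law: T = 2π √(a³ / GM).
Substituting a = 5e+07 m and GM = 1.001e+15 m³/s²:
T = 2π √((5e+07)³ / 1.001e+15) s
T ≈ 7.021e+04 s = 19.5 hours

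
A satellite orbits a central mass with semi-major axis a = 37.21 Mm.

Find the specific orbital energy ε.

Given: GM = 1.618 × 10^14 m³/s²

Convert to SI: a = 37.21 Mm = 3.721e+07 m.
ε = −GM / (2a).
ε = −1.618e+14 / (2 · 3.721e+07) J/kg ≈ -2.174e+06 J/kg = -2.174 MJ/kg.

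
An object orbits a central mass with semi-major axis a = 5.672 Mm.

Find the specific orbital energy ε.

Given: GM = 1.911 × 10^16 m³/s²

Convert to SI: a = 5.672 Mm = 5.672e+06 m.
ε = −GM / (2a).
ε = −1.911e+16 / (2 · 5.672e+06) J/kg ≈ -1.685e+09 J/kg = -1.685 GJ/kg.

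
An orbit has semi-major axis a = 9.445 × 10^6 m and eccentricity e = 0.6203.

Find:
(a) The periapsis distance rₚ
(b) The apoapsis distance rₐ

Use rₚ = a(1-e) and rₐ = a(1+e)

(a) rₚ = a(1 − e) = 9.445e+06 · (1 − 0.6203) = 9.445e+06 · 0.3797 ≈ 3.586e+06 m = 3.586 × 10^6 m.
(b) rₐ = a(1 + e) = 9.445e+06 · (1 + 0.6203) = 9.445e+06 · 1.6203 ≈ 1.53e+07 m = 1.53 × 10^7 m.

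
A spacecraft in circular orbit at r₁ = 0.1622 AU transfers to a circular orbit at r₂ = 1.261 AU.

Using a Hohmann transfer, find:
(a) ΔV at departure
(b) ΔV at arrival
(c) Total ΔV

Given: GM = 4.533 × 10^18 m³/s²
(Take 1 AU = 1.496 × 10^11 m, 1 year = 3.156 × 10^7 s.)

Convert to SI: r₁ = 0.1622 AU = 2.42651e+10 m; r₂ = 1.261 AU = 1.88646e+11 m.
Transfer semi-major axis: a_t = (r₁ + r₂)/2 = (2.42651e+10 + 1.88646e+11)/2 = 1.06455e+11 m.
Circular speeds: v₁ = √(GM/r₁) = 13667.9 m/s, v₂ = √(GM/r₂) = 4901.96 m/s.
Transfer speeds (vis-viva v² = GM(2/r − 1/a_t)): v₁ᵗ = 18194.5 m/s, v₂ᵗ = 2340.33 m/s.
(a) ΔV₁ = |v₁ᵗ − v₁| ≈ 4527 m/s = 0.955 AU/year.
(b) ΔV₂ = |v₂ − v₂ᵗ| ≈ 2562 m/s = 0.5404 AU/year.
(c) ΔV_total = ΔV₁ + ΔV₂ ≈ 7088 m/s = 1.495 AU/year.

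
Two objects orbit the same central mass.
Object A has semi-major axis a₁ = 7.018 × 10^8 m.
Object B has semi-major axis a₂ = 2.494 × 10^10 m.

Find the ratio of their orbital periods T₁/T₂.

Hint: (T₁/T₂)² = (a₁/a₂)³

From Kepler's third law, (T₁/T₂)² = (a₁/a₂)³, so T₁/T₂ = (a₁/a₂)^(3/2).
a₁/a₂ = 7.018e+08 / 2.494e+10 = 0.0281395.
T₁/T₂ = (0.0281395)^(3/2) ≈ 0.00472.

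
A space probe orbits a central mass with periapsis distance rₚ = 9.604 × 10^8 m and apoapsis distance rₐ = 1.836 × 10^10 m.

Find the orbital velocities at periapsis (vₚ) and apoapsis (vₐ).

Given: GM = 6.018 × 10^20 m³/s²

Use the vis-viva equation v² = GM(2/r − 1/a) with a = (rₚ + rₐ)/2 = (9.604e+08 + 1.836e+10)/2 = 9.6602e+09 m.
vₚ = √(GM · (2/rₚ − 1/a)) = √(6.018e+20 · (2/9.604e+08 − 1/9.6602e+09)) m/s ≈ 1.091e+06 m/s = 1091 km/s.
vₐ = √(GM · (2/rₐ − 1/a)) = √(6.018e+20 · (2/1.836e+10 − 1/9.6602e+09)) m/s ≈ 5.709e+04 m/s = 57.09 km/s.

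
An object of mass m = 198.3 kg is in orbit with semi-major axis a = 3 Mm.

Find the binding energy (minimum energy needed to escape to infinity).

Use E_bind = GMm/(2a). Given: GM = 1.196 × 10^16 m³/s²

Convert to SI: a = 3 Mm = 3e+06 m.
Total orbital energy is E = −GMm/(2a); binding energy is E_bind = −E = GMm/(2a).
E_bind = 1.196e+16 · 198.3 / (2 · 3e+06) J ≈ 3.953e+11 J = 395.3 GJ.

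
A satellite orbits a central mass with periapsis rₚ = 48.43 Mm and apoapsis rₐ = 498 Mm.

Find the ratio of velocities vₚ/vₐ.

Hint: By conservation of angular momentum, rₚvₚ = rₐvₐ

Convert to SI: rₚ = 48.43 Mm = 4.843e+07 m; rₐ = 498 Mm = 4.98e+08 m.
Conservation of angular momentum gives rₚvₚ = rₐvₐ, so vₚ/vₐ = rₐ/rₚ.
vₚ/vₐ = 4.98e+08 / 4.843e+07 ≈ 10.28.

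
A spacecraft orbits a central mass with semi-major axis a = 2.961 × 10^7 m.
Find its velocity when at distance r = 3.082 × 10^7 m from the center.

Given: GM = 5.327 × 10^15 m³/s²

Vis-viva: v = √(GM · (2/r − 1/a)).
2/r − 1/a = 2/3.082e+07 − 1/2.961e+07 = 3.11206e-08 m⁻¹.
v = √(5.327e+15 · 3.11206e-08) m/s ≈ 1.288e+04 m/s = 12.88 km/s.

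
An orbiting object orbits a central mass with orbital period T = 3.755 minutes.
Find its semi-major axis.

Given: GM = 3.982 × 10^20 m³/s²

Convert to SI: T = 3.755 minutes = 225.3 s.
Invert Kepler's third law: a = (GM · T² / (4π²))^(1/3).
Substituting T = 225.3 s and GM = 3.982e+20 m³/s²:
a = (3.982e+20 · (225.3)² / (4π²))^(1/3) m
a ≈ 8e+07 m = 80 Mm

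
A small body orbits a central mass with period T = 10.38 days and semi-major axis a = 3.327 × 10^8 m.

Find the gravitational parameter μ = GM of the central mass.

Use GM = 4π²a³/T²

Convert to SI: T = 10.38 days = 896832 s.
GM = 4π² · a³ / T².
GM = 4π² · (3.327e+08)³ / (896832)² m³/s² ≈ 1.808e+15 m³/s² = 1.808 × 10^15 m³/s².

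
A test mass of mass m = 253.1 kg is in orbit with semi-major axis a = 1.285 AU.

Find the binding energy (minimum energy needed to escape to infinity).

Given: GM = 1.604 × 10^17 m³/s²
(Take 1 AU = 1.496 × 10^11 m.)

Convert to SI: a = 1.285 AU = 1.92236e+11 m.
Total orbital energy is E = −GMm/(2a); binding energy is E_bind = −E = GMm/(2a).
E_bind = 1.604e+17 · 253.1 / (2 · 1.92236e+11) J ≈ 1.056e+08 J = 105.6 MJ.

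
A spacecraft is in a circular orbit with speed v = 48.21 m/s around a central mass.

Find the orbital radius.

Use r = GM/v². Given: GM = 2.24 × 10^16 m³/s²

For a circular orbit, v² = GM / r, so r = GM / v².
r = 2.24e+16 / (48.21)² m ≈ 9.638e+12 m = 9.638 × 10^12 m.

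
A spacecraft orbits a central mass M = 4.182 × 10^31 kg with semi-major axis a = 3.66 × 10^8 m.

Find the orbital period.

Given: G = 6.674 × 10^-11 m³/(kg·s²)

GM = G · M = 6.674e-11 · 4.182e+31 = 2.79107e+21 m³/s².
Kepler's third law: T = 2π √(a³ / GM).
Substituting a = 3.66e+08 m and GM = 2.79107e+21 m³/s²:
T = 2π √((3.66e+08)³ / 2.79107e+21) s
T ≈ 832.8 s = 13.88 minutes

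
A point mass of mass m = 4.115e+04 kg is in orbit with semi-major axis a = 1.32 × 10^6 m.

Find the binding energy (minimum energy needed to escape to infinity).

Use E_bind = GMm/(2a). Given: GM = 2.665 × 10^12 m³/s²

Total orbital energy is E = −GMm/(2a); binding energy is E_bind = −E = GMm/(2a).
E_bind = 2.665e+12 · 4.115e+04 / (2 · 1.32e+06) J ≈ 4.154e+10 J = 41.54 GJ.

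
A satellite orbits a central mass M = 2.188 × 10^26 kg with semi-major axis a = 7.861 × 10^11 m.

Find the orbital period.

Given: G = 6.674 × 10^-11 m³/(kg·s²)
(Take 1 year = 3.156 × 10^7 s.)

GM = G · M = 6.674e-11 · 2.188e+26 = 1.46027e+16 m³/s².
Kepler's third law: T = 2π √(a³ / GM).
Substituting a = 7.861e+11 m and GM = 1.46027e+16 m³/s²:
T = 2π √((7.861e+11)³ / 1.46027e+16) s
T ≈ 3.624e+10 s = 1148 years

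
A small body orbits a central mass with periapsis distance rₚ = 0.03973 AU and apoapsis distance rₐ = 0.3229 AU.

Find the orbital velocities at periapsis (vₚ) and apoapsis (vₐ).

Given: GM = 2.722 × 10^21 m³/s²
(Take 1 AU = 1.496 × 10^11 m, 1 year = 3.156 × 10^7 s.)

Convert to SI: rₚ = 0.03973 AU = 5.94361e+09 m; rₐ = 0.3229 AU = 4.83058e+10 m.
Use the vis-viva equation v² = GM(2/r − 1/a) with a = (rₚ + rₐ)/2 = (5.94361e+09 + 4.83058e+10)/2 = 2.71247e+10 m.
vₚ = √(GM · (2/rₚ − 1/a)) = √(2.722e+21 · (2/5.94361e+09 − 1/2.71247e+10)) m/s ≈ 9.031e+05 m/s = 190.5 AU/year.
vₐ = √(GM · (2/rₐ − 1/a)) = √(2.722e+21 · (2/4.83058e+10 − 1/2.71247e+10)) m/s ≈ 1.111e+05 m/s = 23.44 AU/year.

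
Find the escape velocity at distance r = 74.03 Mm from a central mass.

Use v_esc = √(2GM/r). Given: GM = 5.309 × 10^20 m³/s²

Convert to SI: r = 74.03 Mm = 7.403e+07 m.
Escape velocity comes from setting total energy to zero: ½v² − GM/r = 0 ⇒ v_esc = √(2GM / r).
v_esc = √(2 · 5.309e+20 / 7.403e+07) m/s ≈ 3.787e+06 m/s = 3787 km/s.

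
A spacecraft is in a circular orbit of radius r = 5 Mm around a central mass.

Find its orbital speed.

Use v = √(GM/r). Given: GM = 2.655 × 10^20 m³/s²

Convert to SI: r = 5 Mm = 5e+06 m.
For a circular orbit, gravity supplies the centripetal force, so v = √(GM / r).
v = √(2.655e+20 / 5e+06) m/s ≈ 7.287e+06 m/s = 7287 km/s.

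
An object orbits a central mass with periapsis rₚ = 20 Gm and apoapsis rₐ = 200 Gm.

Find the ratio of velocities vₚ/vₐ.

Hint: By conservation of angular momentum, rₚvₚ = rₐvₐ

Convert to SI: rₚ = 20 Gm = 2e+10 m; rₐ = 200 Gm = 2e+11 m.
Conservation of angular momentum gives rₚvₚ = rₐvₐ, so vₚ/vₐ = rₐ/rₚ.
vₚ/vₐ = 2e+11 / 2e+10 ≈ 10.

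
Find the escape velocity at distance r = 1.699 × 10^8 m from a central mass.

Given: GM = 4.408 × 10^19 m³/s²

Escape velocity comes from setting total energy to zero: ½v² − GM/r = 0 ⇒ v_esc = √(2GM / r).
v_esc = √(2 · 4.408e+19 / 1.699e+08) m/s ≈ 7.203e+05 m/s = 720.3 km/s.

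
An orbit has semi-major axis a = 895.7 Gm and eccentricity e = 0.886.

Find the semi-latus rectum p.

Convert to SI: a = 895.7 Gm = 8.957e+11 m.
p = a (1 − e²).
p = 8.957e+11 · (1 − (0.886)²) = 8.957e+11 · 0.215004 ≈ 1.926e+11 m = 192.6 Gm.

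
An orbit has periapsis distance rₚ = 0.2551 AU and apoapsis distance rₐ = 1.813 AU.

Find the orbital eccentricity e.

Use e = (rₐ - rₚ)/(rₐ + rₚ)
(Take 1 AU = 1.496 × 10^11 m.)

Convert to SI: rₚ = 0.2551 AU = 3.8163e+10 m; rₐ = 1.813 AU = 2.71225e+11 m.
e = (rₐ − rₚ) / (rₐ + rₚ).
e = (2.71225e+11 − 3.8163e+10) / (2.71225e+11 + 3.8163e+10) = 2.33062e+11 / 3.09388e+11 ≈ 0.7533.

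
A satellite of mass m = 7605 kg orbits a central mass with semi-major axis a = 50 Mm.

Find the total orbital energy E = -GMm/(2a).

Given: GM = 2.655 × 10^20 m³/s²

Convert to SI: a = 50 Mm = 5e+07 m.
E = −GMm / (2a).
E = −2.655e+20 · 7605 / (2 · 5e+07) J ≈ -2.019e+16 J = -20.19 PJ.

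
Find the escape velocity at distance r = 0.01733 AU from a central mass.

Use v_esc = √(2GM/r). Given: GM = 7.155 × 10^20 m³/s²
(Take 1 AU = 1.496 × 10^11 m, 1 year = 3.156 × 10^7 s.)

Convert to SI: r = 0.01733 AU = 2.59257e+09 m.
Escape velocity comes from setting total energy to zero: ½v² − GM/r = 0 ⇒ v_esc = √(2GM / r).
v_esc = √(2 · 7.155e+20 / 2.59257e+09) m/s ≈ 7.429e+05 m/s = 156.7 AU/year.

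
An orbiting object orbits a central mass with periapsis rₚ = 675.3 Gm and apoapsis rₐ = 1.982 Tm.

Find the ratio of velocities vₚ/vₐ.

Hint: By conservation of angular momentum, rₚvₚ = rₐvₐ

Convert to SI: rₚ = 675.3 Gm = 6.753e+11 m; rₐ = 1.982 Tm = 1.982e+12 m.
Conservation of angular momentum gives rₚvₚ = rₐvₐ, so vₚ/vₐ = rₐ/rₚ.
vₚ/vₐ = 1.982e+12 / 6.753e+11 ≈ 2.935.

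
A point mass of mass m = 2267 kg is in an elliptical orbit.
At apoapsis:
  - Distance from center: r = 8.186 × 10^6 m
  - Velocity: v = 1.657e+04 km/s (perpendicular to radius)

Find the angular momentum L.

Convert to SI: v = 1.657e+04 km/s = 1.657e+07 m/s.
Since v is perpendicular to r, L = m · v · r.
L = 2267 · 1.657e+07 · 8.186e+06 kg·m²/s ≈ 3.075e+17 kg·m²/s.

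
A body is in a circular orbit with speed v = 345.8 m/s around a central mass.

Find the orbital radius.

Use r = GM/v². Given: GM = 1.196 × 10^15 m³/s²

For a circular orbit, v² = GM / r, so r = GM / v².
r = 1.196e+15 / (345.8)² m ≈ 1e+10 m = 10 Gm.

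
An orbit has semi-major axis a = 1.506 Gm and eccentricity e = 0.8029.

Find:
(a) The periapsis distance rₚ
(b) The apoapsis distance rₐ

Convert to SI: a = 1.506 Gm = 1.506e+09 m.
(a) rₚ = a(1 − e) = 1.506e+09 · (1 − 0.8029) = 1.506e+09 · 0.1971 ≈ 2.968e+08 m = 296.8 Mm.
(b) rₐ = a(1 + e) = 1.506e+09 · (1 + 0.8029) = 1.506e+09 · 1.8029 ≈ 2.715e+09 m = 2.715 Gm.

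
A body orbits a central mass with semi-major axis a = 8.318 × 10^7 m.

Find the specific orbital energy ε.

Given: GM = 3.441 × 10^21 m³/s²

ε = −GM / (2a).
ε = −3.441e+21 / (2 · 8.318e+07) J/kg ≈ -2.068e+13 J/kg = -2.068e+04 GJ/kg.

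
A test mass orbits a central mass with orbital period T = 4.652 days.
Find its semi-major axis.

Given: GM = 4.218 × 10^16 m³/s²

Convert to SI: T = 4.652 days = 401933 s.
Invert Kepler's third law: a = (GM · T² / (4π²))^(1/3).
Substituting T = 401933 s and GM = 4.218e+16 m³/s²:
a = (4.218e+16 · (401933)² / (4π²))^(1/3) m
a ≈ 5.568e+08 m = 556.8 Mm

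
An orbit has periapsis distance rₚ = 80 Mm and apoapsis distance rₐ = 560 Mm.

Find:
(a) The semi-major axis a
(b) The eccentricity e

Convert to SI: rₚ = 80 Mm = 8e+07 m; rₐ = 560 Mm = 5.6e+08 m.
(a) a = (rₚ + rₐ) / 2 = (8e+07 + 5.6e+08) / 2 ≈ 3.2e+08 m = 320 Mm.
(b) e = (rₐ − rₚ) / (rₐ + rₚ) = (5.6e+08 − 8e+07) / (5.6e+08 + 8e+07) ≈ 0.75.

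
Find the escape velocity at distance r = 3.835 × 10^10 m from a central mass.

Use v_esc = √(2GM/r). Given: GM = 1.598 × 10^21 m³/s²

Escape velocity comes from setting total energy to zero: ½v² − GM/r = 0 ⇒ v_esc = √(2GM / r).
v_esc = √(2 · 1.598e+21 / 3.835e+10) m/s ≈ 2.887e+05 m/s = 288.7 km/s.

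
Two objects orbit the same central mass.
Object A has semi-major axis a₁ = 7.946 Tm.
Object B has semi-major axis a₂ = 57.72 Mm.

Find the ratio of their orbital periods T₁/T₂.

Convert to SI: a₁ = 7.946 Tm = 7.946e+12 m; a₂ = 57.72 Mm = 5.772e+07 m.
From Kepler's third law, (T₁/T₂)² = (a₁/a₂)³, so T₁/T₂ = (a₁/a₂)^(3/2).
a₁/a₂ = 7.946e+12 / 5.772e+07 = 137665.
T₁/T₂ = (137665)^(3/2) ≈ 5.108e+07.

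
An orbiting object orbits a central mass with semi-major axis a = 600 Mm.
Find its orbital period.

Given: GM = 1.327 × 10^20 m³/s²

Convert to SI: a = 600 Mm = 6e+08 m.
Kepler's third law: T = 2π √(a³ / GM).
Substituting a = 6e+08 m and GM = 1.327e+20 m³/s²:
T = 2π √((6e+08)³ / 1.327e+20) s
T ≈ 8016 s = 2.227 hours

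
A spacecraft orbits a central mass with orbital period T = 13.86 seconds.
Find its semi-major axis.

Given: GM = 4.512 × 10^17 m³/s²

Invert Kepler's third law: a = (GM · T² / (4π²))^(1/3).
Substituting T = 13.86 s and GM = 4.512e+17 m³/s²:
a = (4.512e+17 · (13.86)² / (4π²))^(1/3) m
a ≈ 1.3e+06 m = 1.3 Mm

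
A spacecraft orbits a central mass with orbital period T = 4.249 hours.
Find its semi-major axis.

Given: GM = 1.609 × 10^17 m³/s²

Convert to SI: T = 4.249 hours = 15296.4 s.
Invert Kepler's third law: a = (GM · T² / (4π²))^(1/3).
Substituting T = 15296.4 s and GM = 1.609e+17 m³/s²:
a = (1.609e+17 · (15296.4)² / (4π²))^(1/3) m
a ≈ 9.843e+07 m = 98.43 Mm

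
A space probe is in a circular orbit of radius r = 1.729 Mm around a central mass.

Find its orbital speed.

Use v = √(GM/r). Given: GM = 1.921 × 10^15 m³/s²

Convert to SI: r = 1.729 Mm = 1.729e+06 m.
For a circular orbit, gravity supplies the centripetal force, so v = √(GM / r).
v = √(1.921e+15 / 1.729e+06) m/s ≈ 3.333e+04 m/s = 33.33 km/s.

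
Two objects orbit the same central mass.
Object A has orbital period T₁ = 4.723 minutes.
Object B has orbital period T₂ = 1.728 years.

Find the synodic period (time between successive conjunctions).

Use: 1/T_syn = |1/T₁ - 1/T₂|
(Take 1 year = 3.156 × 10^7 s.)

Convert to SI: T₁ = 4.723 minutes = 283.38 s; T₂ = 1.728 years = 5.45357e+07 s.
T_syn = |T₁ · T₂ / (T₁ − T₂)|.
T_syn = |283.38 · 5.45357e+07 / (283.38 − 5.45357e+07)| s ≈ 283.4 s = 4.723 minutes.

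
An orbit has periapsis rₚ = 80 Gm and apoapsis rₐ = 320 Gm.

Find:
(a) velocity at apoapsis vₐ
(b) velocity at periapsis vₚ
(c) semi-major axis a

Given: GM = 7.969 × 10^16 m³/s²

Convert to SI: rₚ = 80 Gm = 8e+10 m; rₐ = 320 Gm = 3.2e+11 m.
(a) With a = (rₚ + rₐ)/2 = 2e+11 m, vₐ = √(GM (2/rₐ − 1/a)) = √(7.969e+16 · (2/3.2e+11 − 1/2e+11)) m/s ≈ 315.6 m/s
(b) With a = (rₚ + rₐ)/2 = 2e+11 m, vₚ = √(GM (2/rₚ − 1/a)) = √(7.969e+16 · (2/8e+10 − 1/2e+11)) m/s ≈ 1262 m/s
(c) a = (rₚ + rₐ)/2 = (8e+10 + 3.2e+11)/2 ≈ 2e+11 m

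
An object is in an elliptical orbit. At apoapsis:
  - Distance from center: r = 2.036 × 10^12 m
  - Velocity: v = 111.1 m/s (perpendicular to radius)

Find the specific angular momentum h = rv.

With v perpendicular to r, h = r · v.
h = 2.036e+12 · 111.1 m²/s ≈ 2.262e+14 m²/s.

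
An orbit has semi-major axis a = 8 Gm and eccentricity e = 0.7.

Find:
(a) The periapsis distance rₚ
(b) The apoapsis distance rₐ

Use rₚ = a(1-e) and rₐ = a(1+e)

Convert to SI: a = 8 Gm = 8e+09 m.
(a) rₚ = a(1 − e) = 8e+09 · (1 − 0.7) = 8e+09 · 0.3 ≈ 2.4e+09 m = 2.4 Gm.
(b) rₐ = a(1 + e) = 8e+09 · (1 + 0.7) = 8e+09 · 1.7 ≈ 1.36e+10 m = 13.6 Gm.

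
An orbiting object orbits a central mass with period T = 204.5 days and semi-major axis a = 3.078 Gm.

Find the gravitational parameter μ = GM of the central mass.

Convert to SI: T = 204.5 days = 1.76688e+07 s; a = 3.078 Gm = 3.078e+09 m.
GM = 4π² · a³ / T².
GM = 4π² · (3.078e+09)³ / (1.76688e+07)² m³/s² ≈ 3.688e+15 m³/s² = 3.688 × 10^15 m³/s².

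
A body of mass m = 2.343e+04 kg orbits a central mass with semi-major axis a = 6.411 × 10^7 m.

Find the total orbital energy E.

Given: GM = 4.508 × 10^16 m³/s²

E = −GMm / (2a).
E = −4.508e+16 · 2.343e+04 / (2 · 6.411e+07) J ≈ -8.238e+12 J = -8.238 TJ.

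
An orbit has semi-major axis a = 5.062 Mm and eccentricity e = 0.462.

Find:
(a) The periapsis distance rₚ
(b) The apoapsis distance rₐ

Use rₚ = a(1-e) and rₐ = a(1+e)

Convert to SI: a = 5.062 Mm = 5.062e+06 m.
(a) rₚ = a(1 − e) = 5.062e+06 · (1 − 0.462) = 5.062e+06 · 0.538 ≈ 2.723e+06 m = 2.723 Mm.
(b) rₐ = a(1 + e) = 5.062e+06 · (1 + 0.462) = 5.062e+06 · 1.462 ≈ 7.401e+06 m = 7.401 Mm.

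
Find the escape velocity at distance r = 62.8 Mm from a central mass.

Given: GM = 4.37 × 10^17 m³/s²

Convert to SI: r = 62.8 Mm = 6.28e+07 m.
Escape velocity comes from setting total energy to zero: ½v² − GM/r = 0 ⇒ v_esc = √(2GM / r).
v_esc = √(2 · 4.37e+17 / 6.28e+07) m/s ≈ 1.18e+05 m/s = 118 km/s.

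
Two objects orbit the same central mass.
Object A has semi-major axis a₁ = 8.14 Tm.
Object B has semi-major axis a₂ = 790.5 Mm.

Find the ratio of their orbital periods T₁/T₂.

Convert to SI: a₁ = 8.14 Tm = 8.14e+12 m; a₂ = 790.5 Mm = 7.905e+08 m.
From Kepler's third law, (T₁/T₂)² = (a₁/a₂)³, so T₁/T₂ = (a₁/a₂)^(3/2).
a₁/a₂ = 8.14e+12 / 7.905e+08 = 10297.3.
T₁/T₂ = (10297.3)^(3/2) ≈ 1.045e+06.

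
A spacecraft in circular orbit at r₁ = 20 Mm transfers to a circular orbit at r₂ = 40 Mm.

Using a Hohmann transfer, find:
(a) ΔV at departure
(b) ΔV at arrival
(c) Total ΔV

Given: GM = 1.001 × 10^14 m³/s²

Convert to SI: r₁ = 20 Mm = 2e+07 m; r₂ = 40 Mm = 4e+07 m.
Transfer semi-major axis: a_t = (r₁ + r₂)/2 = (2e+07 + 4e+07)/2 = 3e+07 m.
Circular speeds: v₁ = √(GM/r₁) = 2237.19 m/s, v₂ = √(GM/r₂) = 1581.93 m/s.
Transfer speeds (vis-viva v² = GM(2/r − 1/a_t)): v₁ᵗ = 2583.28 m/s, v₂ᵗ = 1291.64 m/s.
(a) ΔV₁ = |v₁ᵗ − v₁| ≈ 346.1 m/s = 346.1 m/s.
(b) ΔV₂ = |v₂ − v₂ᵗ| ≈ 290.3 m/s = 290.3 m/s.
(c) ΔV_total = ΔV₁ + ΔV₂ ≈ 636.4 m/s = 636.4 m/s.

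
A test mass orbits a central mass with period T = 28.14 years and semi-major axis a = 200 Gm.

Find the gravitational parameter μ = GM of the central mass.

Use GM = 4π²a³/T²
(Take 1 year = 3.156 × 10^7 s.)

Convert to SI: T = 28.14 years = 8.88098e+08 s; a = 200 Gm = 2e+11 m.
GM = 4π² · a³ / T².
GM = 4π² · (2e+11)³ / (8.88098e+08)² m³/s² ≈ 4.004e+17 m³/s² = 4.004 × 10^17 m³/s².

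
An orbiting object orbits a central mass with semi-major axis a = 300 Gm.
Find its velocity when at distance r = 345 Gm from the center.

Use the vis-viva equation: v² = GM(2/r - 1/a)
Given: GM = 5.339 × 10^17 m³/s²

Convert to SI: a = 300 Gm = 3e+11 m; r = 345 Gm = 3.45e+11 m.
Vis-viva: v = √(GM · (2/r − 1/a)).
2/r − 1/a = 2/3.45e+11 − 1/3e+11 = 2.46377e-12 m⁻¹.
v = √(5.339e+17 · 2.46377e-12) m/s ≈ 1147 m/s = 1.147 km/s.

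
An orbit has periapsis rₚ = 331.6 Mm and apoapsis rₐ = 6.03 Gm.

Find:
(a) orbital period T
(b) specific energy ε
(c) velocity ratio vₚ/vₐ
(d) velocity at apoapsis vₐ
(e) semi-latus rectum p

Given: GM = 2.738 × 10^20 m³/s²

Convert to SI: rₚ = 331.6 Mm = 3.316e+08 m; rₐ = 6.03 Gm = 6.03e+09 m.
(a) With a = (rₚ + rₐ)/2 = 3.1808e+09 m, T = 2π √(a³/GM) = 2π √((3.1808e+09)³/2.738e+20) s ≈ 6.812e+04 s
(b) With a = (rₚ + rₐ)/2 = 3.1808e+09 m, ε = −GM/(2a) = −2.738e+20/(2 · 3.1808e+09) J/kg ≈ -4.304e+10 J/kg
(c) Conservation of angular momentum (rₚvₚ = rₐvₐ) gives vₚ/vₐ = rₐ/rₚ = 6.03e+09/3.316e+08 ≈ 18.18
(d) With a = (rₚ + rₐ)/2 = 3.1808e+09 m, vₐ = √(GM (2/rₐ − 1/a)) = √(2.738e+20 · (2/6.03e+09 − 1/3.1808e+09)) m/s ≈ 6.88e+04 m/s
(e) From a = (rₚ + rₐ)/2 = 3.1808e+09 m and e = (rₐ − rₚ)/(rₐ + rₚ) = 0.895749, p = a(1 − e²) = 3.1808e+09 · (1 − (0.895749)²) ≈ 6.286e+08 m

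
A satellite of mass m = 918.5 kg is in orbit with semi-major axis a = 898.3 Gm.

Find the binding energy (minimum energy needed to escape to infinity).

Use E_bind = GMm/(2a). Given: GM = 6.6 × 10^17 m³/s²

Convert to SI: a = 898.3 Gm = 8.983e+11 m.
Total orbital energy is E = −GMm/(2a); binding energy is E_bind = −E = GMm/(2a).
E_bind = 6.6e+17 · 918.5 / (2 · 8.983e+11) J ≈ 3.374e+08 J = 337.4 MJ.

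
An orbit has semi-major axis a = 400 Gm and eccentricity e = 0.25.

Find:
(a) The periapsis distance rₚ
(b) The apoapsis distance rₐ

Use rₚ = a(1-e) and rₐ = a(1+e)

Convert to SI: a = 400 Gm = 4e+11 m.
(a) rₚ = a(1 − e) = 4e+11 · (1 − 0.25) = 4e+11 · 0.75 ≈ 3e+11 m = 300 Gm.
(b) rₐ = a(1 + e) = 4e+11 · (1 + 0.25) = 4e+11 · 1.25 ≈ 5e+11 m = 500 Gm.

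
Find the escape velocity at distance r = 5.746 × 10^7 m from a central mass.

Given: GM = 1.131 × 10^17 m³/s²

Escape velocity comes from setting total energy to zero: ½v² − GM/r = 0 ⇒ v_esc = √(2GM / r).
v_esc = √(2 · 1.131e+17 / 5.746e+07) m/s ≈ 6.274e+04 m/s = 62.74 km/s.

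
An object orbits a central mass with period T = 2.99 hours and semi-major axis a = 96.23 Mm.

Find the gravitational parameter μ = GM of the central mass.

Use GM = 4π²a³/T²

Convert to SI: T = 2.99 hours = 10764 s; a = 96.23 Mm = 9.623e+07 m.
GM = 4π² · a³ / T².
GM = 4π² · (9.623e+07)³ / (10764)² m³/s² ≈ 3.036e+17 m³/s² = 3.036 × 10^17 m³/s².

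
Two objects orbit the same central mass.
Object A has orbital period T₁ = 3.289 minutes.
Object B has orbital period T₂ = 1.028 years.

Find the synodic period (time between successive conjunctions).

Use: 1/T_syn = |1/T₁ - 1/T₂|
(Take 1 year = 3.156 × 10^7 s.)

Convert to SI: T₁ = 3.289 minutes = 197.34 s; T₂ = 1.028 years = 3.24437e+07 s.
T_syn = |T₁ · T₂ / (T₁ − T₂)|.
T_syn = |197.34 · 3.24437e+07 / (197.34 − 3.24437e+07)| s ≈ 197.3 s = 3.289 minutes.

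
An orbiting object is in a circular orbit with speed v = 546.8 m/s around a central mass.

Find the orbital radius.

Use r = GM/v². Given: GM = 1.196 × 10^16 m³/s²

For a circular orbit, v² = GM / r, so r = GM / v².
r = 1.196e+16 / (546.8)² m ≈ 4e+10 m = 40 Gm.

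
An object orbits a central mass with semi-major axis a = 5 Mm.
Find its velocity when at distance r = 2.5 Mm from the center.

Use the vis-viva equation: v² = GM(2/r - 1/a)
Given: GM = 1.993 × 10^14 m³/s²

Convert to SI: a = 5 Mm = 5e+06 m; r = 2.5 Mm = 2.5e+06 m.
Vis-viva: v = √(GM · (2/r − 1/a)).
2/r − 1/a = 2/2.5e+06 − 1/5e+06 = 6e-07 m⁻¹.
v = √(1.993e+14 · 6e-07) m/s ≈ 1.094e+04 m/s = 10.94 km/s.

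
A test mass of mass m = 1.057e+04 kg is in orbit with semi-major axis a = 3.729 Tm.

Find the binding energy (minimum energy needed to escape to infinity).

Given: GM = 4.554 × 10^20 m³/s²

Convert to SI: a = 3.729 Tm = 3.729e+12 m.
Total orbital energy is E = −GMm/(2a); binding energy is E_bind = −E = GMm/(2a).
E_bind = 4.554e+20 · 1.057e+04 / (2 · 3.729e+12) J ≈ 6.454e+11 J = 645.4 GJ.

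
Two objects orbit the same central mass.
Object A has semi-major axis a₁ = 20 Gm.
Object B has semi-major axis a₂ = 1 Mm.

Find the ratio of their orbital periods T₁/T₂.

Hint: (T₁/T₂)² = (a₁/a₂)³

Convert to SI: a₁ = 20 Gm = 2e+10 m; a₂ = 1 Mm = 1e+06 m.
From Kepler's third law, (T₁/T₂)² = (a₁/a₂)³, so T₁/T₂ = (a₁/a₂)^(3/2).
a₁/a₂ = 2e+10 / 1e+06 = 20000.
T₁/T₂ = (20000)^(3/2) ≈ 2.828e+06.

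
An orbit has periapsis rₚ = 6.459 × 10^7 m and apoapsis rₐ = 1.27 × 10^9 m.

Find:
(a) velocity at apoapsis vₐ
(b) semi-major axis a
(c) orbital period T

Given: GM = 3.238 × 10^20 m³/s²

(a) With a = (rₚ + rₐ)/2 = 6.67295e+08 m, vₐ = √(GM (2/rₐ − 1/a)) = √(3.238e+20 · (2/1.27e+09 − 1/6.67295e+08)) m/s ≈ 1.571e+05 m/s
(b) a = (rₚ + rₐ)/2 = (6.459e+07 + 1.27e+09)/2 ≈ 6.673e+08 m
(c) With a = (rₚ + rₐ)/2 = 6.67295e+08 m, T = 2π √(a³/GM) = 2π √((6.67295e+08)³/3.238e+20) s ≈ 6019 s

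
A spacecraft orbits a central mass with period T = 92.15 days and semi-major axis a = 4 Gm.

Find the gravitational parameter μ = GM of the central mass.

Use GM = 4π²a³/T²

Convert to SI: T = 92.15 days = 7.96176e+06 s; a = 4 Gm = 4e+09 m.
GM = 4π² · a³ / T².
GM = 4π² · (4e+09)³ / (7.96176e+06)² m³/s² ≈ 3.986e+16 m³/s² = 3.986 × 10^16 m³/s².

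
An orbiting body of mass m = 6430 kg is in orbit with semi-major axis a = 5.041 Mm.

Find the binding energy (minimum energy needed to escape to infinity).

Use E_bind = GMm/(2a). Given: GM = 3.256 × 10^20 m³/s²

Convert to SI: a = 5.041 Mm = 5.041e+06 m.
Total orbital energy is E = −GMm/(2a); binding energy is E_bind = −E = GMm/(2a).
E_bind = 3.256e+20 · 6430 / (2 · 5.041e+06) J ≈ 2.077e+17 J = 207.7 PJ.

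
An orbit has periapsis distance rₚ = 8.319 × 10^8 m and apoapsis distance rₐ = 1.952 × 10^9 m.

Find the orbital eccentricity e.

e = (rₐ − rₚ) / (rₐ + rₚ).
e = (1.952e+09 − 8.319e+08) / (1.952e+09 + 8.319e+08) = 1.1201e+09 / 2.7839e+09 ≈ 0.4023.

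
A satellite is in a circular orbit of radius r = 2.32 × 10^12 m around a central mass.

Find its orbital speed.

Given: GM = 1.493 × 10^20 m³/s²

For a circular orbit, gravity supplies the centripetal force, so v = √(GM / r).
v = √(1.493e+20 / 2.32e+12) m/s ≈ 8022 m/s = 8.022 km/s.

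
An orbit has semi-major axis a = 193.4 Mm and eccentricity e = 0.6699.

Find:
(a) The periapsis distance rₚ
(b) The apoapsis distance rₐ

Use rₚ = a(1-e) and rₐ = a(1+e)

Convert to SI: a = 193.4 Mm = 1.934e+08 m.
(a) rₚ = a(1 − e) = 1.934e+08 · (1 − 0.6699) = 1.934e+08 · 0.3301 ≈ 6.384e+07 m = 63.84 Mm.
(b) rₐ = a(1 + e) = 1.934e+08 · (1 + 0.6699) = 1.934e+08 · 1.6699 ≈ 3.23e+08 m = 323 Mm.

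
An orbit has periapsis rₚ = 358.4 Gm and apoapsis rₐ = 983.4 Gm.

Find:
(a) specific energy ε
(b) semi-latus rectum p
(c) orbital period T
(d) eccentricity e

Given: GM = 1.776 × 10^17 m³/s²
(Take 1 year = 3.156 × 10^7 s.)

Convert to SI: rₚ = 358.4 Gm = 3.584e+11 m; rₐ = 983.4 Gm = 9.834e+11 m.
(a) With a = (rₚ + rₐ)/2 = 6.709e+11 m, ε = −GM/(2a) = −1.776e+17/(2 · 6.709e+11) J/kg ≈ -1.324e+05 J/kg
(b) From a = (rₚ + rₐ)/2 = 6.709e+11 m and e = (rₐ − rₚ)/(rₐ + rₚ) = 0.465792, p = a(1 − e²) = 6.709e+11 · (1 − (0.465792)²) ≈ 5.253e+11 m
(c) With a = (rₚ + rₐ)/2 = 6.709e+11 m, T = 2π √(a³/GM) = 2π √((6.709e+11)³/1.776e+17) s ≈ 8.193e+09 s
(d) e = (rₐ − rₚ)/(rₐ + rₚ) = (9.834e+11 − 3.584e+11)/(9.834e+11 + 3.584e+11) ≈ 0.4658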